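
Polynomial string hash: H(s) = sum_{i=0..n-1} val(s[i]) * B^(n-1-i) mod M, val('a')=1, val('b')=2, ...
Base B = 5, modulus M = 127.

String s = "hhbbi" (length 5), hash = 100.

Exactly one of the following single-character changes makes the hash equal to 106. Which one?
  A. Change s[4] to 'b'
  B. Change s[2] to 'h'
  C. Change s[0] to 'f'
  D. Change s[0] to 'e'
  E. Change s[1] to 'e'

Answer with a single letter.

Answer: E

Derivation:
Option A: s[4]='i'->'b', delta=(2-9)*5^0 mod 127 = 120, hash=100+120 mod 127 = 93
Option B: s[2]='b'->'h', delta=(8-2)*5^2 mod 127 = 23, hash=100+23 mod 127 = 123
Option C: s[0]='h'->'f', delta=(6-8)*5^4 mod 127 = 20, hash=100+20 mod 127 = 120
Option D: s[0]='h'->'e', delta=(5-8)*5^4 mod 127 = 30, hash=100+30 mod 127 = 3
Option E: s[1]='h'->'e', delta=(5-8)*5^3 mod 127 = 6, hash=100+6 mod 127 = 106 <-- target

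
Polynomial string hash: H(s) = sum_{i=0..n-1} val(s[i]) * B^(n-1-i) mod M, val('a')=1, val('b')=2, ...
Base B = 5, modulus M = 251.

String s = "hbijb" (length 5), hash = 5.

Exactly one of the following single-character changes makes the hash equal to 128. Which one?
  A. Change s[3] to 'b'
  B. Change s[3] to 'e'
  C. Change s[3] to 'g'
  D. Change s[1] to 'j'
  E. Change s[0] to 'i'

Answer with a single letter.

Answer: E

Derivation:
Option A: s[3]='j'->'b', delta=(2-10)*5^1 mod 251 = 211, hash=5+211 mod 251 = 216
Option B: s[3]='j'->'e', delta=(5-10)*5^1 mod 251 = 226, hash=5+226 mod 251 = 231
Option C: s[3]='j'->'g', delta=(7-10)*5^1 mod 251 = 236, hash=5+236 mod 251 = 241
Option D: s[1]='b'->'j', delta=(10-2)*5^3 mod 251 = 247, hash=5+247 mod 251 = 1
Option E: s[0]='h'->'i', delta=(9-8)*5^4 mod 251 = 123, hash=5+123 mod 251 = 128 <-- target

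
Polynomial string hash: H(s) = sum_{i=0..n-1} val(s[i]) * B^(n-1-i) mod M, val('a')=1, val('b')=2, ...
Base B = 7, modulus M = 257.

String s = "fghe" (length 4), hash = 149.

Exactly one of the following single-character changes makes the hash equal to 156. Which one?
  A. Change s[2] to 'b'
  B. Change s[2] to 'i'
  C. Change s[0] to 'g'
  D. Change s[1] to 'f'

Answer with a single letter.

Answer: B

Derivation:
Option A: s[2]='h'->'b', delta=(2-8)*7^1 mod 257 = 215, hash=149+215 mod 257 = 107
Option B: s[2]='h'->'i', delta=(9-8)*7^1 mod 257 = 7, hash=149+7 mod 257 = 156 <-- target
Option C: s[0]='f'->'g', delta=(7-6)*7^3 mod 257 = 86, hash=149+86 mod 257 = 235
Option D: s[1]='g'->'f', delta=(6-7)*7^2 mod 257 = 208, hash=149+208 mod 257 = 100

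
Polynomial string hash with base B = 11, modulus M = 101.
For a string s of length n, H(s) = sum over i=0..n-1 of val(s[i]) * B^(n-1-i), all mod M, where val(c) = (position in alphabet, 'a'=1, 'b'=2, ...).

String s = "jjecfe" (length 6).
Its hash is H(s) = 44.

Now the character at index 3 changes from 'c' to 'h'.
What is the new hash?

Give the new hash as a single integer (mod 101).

Answer: 43

Derivation:
val('c') = 3, val('h') = 8
Position k = 3, exponent = n-1-k = 2
B^2 mod M = 11^2 mod 101 = 20
Delta = (8 - 3) * 20 mod 101 = 100
New hash = (44 + 100) mod 101 = 43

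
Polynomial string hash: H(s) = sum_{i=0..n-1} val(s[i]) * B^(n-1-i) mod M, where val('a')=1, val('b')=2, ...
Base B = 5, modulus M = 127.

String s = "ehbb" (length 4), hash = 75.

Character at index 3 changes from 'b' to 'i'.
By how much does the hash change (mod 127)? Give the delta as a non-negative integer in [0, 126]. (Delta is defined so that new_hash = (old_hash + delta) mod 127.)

Delta formula: (val(new) - val(old)) * B^(n-1-k) mod M
  val('i') - val('b') = 9 - 2 = 7
  B^(n-1-k) = 5^0 mod 127 = 1
  Delta = 7 * 1 mod 127 = 7

Answer: 7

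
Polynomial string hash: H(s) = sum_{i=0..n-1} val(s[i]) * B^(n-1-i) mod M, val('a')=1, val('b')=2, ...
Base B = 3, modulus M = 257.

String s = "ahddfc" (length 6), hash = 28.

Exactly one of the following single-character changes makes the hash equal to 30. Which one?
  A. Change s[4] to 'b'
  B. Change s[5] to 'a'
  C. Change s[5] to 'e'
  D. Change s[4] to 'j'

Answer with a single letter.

Answer: C

Derivation:
Option A: s[4]='f'->'b', delta=(2-6)*3^1 mod 257 = 245, hash=28+245 mod 257 = 16
Option B: s[5]='c'->'a', delta=(1-3)*3^0 mod 257 = 255, hash=28+255 mod 257 = 26
Option C: s[5]='c'->'e', delta=(5-3)*3^0 mod 257 = 2, hash=28+2 mod 257 = 30 <-- target
Option D: s[4]='f'->'j', delta=(10-6)*3^1 mod 257 = 12, hash=28+12 mod 257 = 40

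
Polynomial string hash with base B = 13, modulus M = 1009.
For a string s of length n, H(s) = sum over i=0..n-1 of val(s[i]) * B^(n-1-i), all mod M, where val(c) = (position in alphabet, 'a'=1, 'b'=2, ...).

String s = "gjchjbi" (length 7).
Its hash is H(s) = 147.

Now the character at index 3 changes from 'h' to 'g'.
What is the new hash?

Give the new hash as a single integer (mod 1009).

Answer: 977

Derivation:
val('h') = 8, val('g') = 7
Position k = 3, exponent = n-1-k = 3
B^3 mod M = 13^3 mod 1009 = 179
Delta = (7 - 8) * 179 mod 1009 = 830
New hash = (147 + 830) mod 1009 = 977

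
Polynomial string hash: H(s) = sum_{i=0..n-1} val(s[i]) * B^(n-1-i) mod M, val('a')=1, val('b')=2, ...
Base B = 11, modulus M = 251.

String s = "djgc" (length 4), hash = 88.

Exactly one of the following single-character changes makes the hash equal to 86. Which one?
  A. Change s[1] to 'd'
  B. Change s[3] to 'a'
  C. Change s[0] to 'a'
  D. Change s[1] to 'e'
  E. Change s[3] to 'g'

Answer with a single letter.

Option A: s[1]='j'->'d', delta=(4-10)*11^2 mod 251 = 27, hash=88+27 mod 251 = 115
Option B: s[3]='c'->'a', delta=(1-3)*11^0 mod 251 = 249, hash=88+249 mod 251 = 86 <-- target
Option C: s[0]='d'->'a', delta=(1-4)*11^3 mod 251 = 23, hash=88+23 mod 251 = 111
Option D: s[1]='j'->'e', delta=(5-10)*11^2 mod 251 = 148, hash=88+148 mod 251 = 236
Option E: s[3]='c'->'g', delta=(7-3)*11^0 mod 251 = 4, hash=88+4 mod 251 = 92

Answer: B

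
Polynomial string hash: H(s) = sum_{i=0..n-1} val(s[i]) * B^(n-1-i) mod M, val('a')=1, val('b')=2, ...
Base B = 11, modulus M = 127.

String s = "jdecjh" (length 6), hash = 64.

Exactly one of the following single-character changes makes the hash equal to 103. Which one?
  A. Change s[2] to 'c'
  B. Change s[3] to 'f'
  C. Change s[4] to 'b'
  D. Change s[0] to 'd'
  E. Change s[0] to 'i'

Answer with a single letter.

Option A: s[2]='e'->'c', delta=(3-5)*11^3 mod 127 = 5, hash=64+5 mod 127 = 69
Option B: s[3]='c'->'f', delta=(6-3)*11^2 mod 127 = 109, hash=64+109 mod 127 = 46
Option C: s[4]='j'->'b', delta=(2-10)*11^1 mod 127 = 39, hash=64+39 mod 127 = 103 <-- target
Option D: s[0]='j'->'d', delta=(4-10)*11^5 mod 127 = 37, hash=64+37 mod 127 = 101
Option E: s[0]='j'->'i', delta=(9-10)*11^5 mod 127 = 112, hash=64+112 mod 127 = 49

Answer: C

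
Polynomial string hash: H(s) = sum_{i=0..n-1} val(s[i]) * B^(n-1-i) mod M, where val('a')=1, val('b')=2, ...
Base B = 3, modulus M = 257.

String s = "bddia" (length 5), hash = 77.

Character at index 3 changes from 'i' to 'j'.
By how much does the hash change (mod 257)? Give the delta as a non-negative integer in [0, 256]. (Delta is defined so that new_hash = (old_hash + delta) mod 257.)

Answer: 3

Derivation:
Delta formula: (val(new) - val(old)) * B^(n-1-k) mod M
  val('j') - val('i') = 10 - 9 = 1
  B^(n-1-k) = 3^1 mod 257 = 3
  Delta = 1 * 3 mod 257 = 3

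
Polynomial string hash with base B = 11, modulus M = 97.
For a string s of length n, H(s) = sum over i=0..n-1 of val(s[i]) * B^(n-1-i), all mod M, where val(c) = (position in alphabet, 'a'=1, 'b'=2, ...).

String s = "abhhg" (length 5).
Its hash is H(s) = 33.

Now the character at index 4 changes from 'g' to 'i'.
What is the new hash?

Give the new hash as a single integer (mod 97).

val('g') = 7, val('i') = 9
Position k = 4, exponent = n-1-k = 0
B^0 mod M = 11^0 mod 97 = 1
Delta = (9 - 7) * 1 mod 97 = 2
New hash = (33 + 2) mod 97 = 35

Answer: 35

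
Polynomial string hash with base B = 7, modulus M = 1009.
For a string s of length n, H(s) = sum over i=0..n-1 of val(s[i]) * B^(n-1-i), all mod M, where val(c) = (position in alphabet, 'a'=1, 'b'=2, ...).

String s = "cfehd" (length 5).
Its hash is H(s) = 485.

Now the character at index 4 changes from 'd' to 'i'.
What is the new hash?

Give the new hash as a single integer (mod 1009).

val('d') = 4, val('i') = 9
Position k = 4, exponent = n-1-k = 0
B^0 mod M = 7^0 mod 1009 = 1
Delta = (9 - 4) * 1 mod 1009 = 5
New hash = (485 + 5) mod 1009 = 490

Answer: 490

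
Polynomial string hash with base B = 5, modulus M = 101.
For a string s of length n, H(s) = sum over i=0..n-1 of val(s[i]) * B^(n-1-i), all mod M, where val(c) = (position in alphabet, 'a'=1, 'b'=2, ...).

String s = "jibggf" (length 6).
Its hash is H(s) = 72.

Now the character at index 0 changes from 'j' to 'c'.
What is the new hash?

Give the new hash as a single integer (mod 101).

val('j') = 10, val('c') = 3
Position k = 0, exponent = n-1-k = 5
B^5 mod M = 5^5 mod 101 = 95
Delta = (3 - 10) * 95 mod 101 = 42
New hash = (72 + 42) mod 101 = 13

Answer: 13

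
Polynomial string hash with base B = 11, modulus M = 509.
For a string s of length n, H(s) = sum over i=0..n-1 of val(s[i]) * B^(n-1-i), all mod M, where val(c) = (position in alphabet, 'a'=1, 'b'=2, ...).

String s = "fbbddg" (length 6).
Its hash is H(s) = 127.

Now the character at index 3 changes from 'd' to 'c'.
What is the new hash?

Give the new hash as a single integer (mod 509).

val('d') = 4, val('c') = 3
Position k = 3, exponent = n-1-k = 2
B^2 mod M = 11^2 mod 509 = 121
Delta = (3 - 4) * 121 mod 509 = 388
New hash = (127 + 388) mod 509 = 6

Answer: 6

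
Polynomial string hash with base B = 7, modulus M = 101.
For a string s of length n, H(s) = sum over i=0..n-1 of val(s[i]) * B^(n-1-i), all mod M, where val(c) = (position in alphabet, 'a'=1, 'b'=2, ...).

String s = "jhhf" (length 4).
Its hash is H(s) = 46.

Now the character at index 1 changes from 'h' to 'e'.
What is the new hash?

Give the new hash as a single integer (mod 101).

Answer: 0

Derivation:
val('h') = 8, val('e') = 5
Position k = 1, exponent = n-1-k = 2
B^2 mod M = 7^2 mod 101 = 49
Delta = (5 - 8) * 49 mod 101 = 55
New hash = (46 + 55) mod 101 = 0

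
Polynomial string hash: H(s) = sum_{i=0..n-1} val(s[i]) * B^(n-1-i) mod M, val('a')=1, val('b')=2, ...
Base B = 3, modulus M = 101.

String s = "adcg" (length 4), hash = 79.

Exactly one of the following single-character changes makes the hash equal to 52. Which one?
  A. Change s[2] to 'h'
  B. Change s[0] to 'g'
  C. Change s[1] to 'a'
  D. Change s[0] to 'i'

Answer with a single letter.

Option A: s[2]='c'->'h', delta=(8-3)*3^1 mod 101 = 15, hash=79+15 mod 101 = 94
Option B: s[0]='a'->'g', delta=(7-1)*3^3 mod 101 = 61, hash=79+61 mod 101 = 39
Option C: s[1]='d'->'a', delta=(1-4)*3^2 mod 101 = 74, hash=79+74 mod 101 = 52 <-- target
Option D: s[0]='a'->'i', delta=(9-1)*3^3 mod 101 = 14, hash=79+14 mod 101 = 93

Answer: C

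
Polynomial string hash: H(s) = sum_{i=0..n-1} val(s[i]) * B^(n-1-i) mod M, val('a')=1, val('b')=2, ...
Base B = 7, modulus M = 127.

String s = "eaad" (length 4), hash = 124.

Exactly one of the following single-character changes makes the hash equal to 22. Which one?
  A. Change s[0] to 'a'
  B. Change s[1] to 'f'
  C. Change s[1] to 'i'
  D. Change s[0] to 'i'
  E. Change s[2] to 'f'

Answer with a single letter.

Answer: A

Derivation:
Option A: s[0]='e'->'a', delta=(1-5)*7^3 mod 127 = 25, hash=124+25 mod 127 = 22 <-- target
Option B: s[1]='a'->'f', delta=(6-1)*7^2 mod 127 = 118, hash=124+118 mod 127 = 115
Option C: s[1]='a'->'i', delta=(9-1)*7^2 mod 127 = 11, hash=124+11 mod 127 = 8
Option D: s[0]='e'->'i', delta=(9-5)*7^3 mod 127 = 102, hash=124+102 mod 127 = 99
Option E: s[2]='a'->'f', delta=(6-1)*7^1 mod 127 = 35, hash=124+35 mod 127 = 32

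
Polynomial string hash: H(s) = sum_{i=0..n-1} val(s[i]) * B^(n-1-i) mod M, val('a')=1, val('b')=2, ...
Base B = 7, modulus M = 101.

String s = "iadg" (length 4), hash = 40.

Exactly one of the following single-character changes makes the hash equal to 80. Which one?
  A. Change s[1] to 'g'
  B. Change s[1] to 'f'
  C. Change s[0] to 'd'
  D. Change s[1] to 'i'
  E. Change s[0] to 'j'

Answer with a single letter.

Answer: E

Derivation:
Option A: s[1]='a'->'g', delta=(7-1)*7^2 mod 101 = 92, hash=40+92 mod 101 = 31
Option B: s[1]='a'->'f', delta=(6-1)*7^2 mod 101 = 43, hash=40+43 mod 101 = 83
Option C: s[0]='i'->'d', delta=(4-9)*7^3 mod 101 = 2, hash=40+2 mod 101 = 42
Option D: s[1]='a'->'i', delta=(9-1)*7^2 mod 101 = 89, hash=40+89 mod 101 = 28
Option E: s[0]='i'->'j', delta=(10-9)*7^3 mod 101 = 40, hash=40+40 mod 101 = 80 <-- target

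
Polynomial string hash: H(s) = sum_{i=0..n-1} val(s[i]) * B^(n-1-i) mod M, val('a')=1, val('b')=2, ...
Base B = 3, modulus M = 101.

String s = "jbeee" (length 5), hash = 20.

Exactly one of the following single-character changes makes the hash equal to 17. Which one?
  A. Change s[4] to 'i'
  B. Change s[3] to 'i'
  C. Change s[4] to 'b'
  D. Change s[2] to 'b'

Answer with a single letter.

Answer: C

Derivation:
Option A: s[4]='e'->'i', delta=(9-5)*3^0 mod 101 = 4, hash=20+4 mod 101 = 24
Option B: s[3]='e'->'i', delta=(9-5)*3^1 mod 101 = 12, hash=20+12 mod 101 = 32
Option C: s[4]='e'->'b', delta=(2-5)*3^0 mod 101 = 98, hash=20+98 mod 101 = 17 <-- target
Option D: s[2]='e'->'b', delta=(2-5)*3^2 mod 101 = 74, hash=20+74 mod 101 = 94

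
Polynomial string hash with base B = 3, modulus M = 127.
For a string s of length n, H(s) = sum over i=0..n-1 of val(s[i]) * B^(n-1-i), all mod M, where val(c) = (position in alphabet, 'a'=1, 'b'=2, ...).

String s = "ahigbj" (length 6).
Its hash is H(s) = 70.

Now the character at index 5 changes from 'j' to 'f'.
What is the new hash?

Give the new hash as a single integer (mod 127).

val('j') = 10, val('f') = 6
Position k = 5, exponent = n-1-k = 0
B^0 mod M = 3^0 mod 127 = 1
Delta = (6 - 10) * 1 mod 127 = 123
New hash = (70 + 123) mod 127 = 66

Answer: 66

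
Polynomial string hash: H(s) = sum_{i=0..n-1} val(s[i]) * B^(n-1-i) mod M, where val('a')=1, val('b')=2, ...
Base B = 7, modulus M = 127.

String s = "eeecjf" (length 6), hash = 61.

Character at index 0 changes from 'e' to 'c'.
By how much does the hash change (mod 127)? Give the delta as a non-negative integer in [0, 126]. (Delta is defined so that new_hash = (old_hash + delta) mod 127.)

Delta formula: (val(new) - val(old)) * B^(n-1-k) mod M
  val('c') - val('e') = 3 - 5 = -2
  B^(n-1-k) = 7^5 mod 127 = 43
  Delta = -2 * 43 mod 127 = 41

Answer: 41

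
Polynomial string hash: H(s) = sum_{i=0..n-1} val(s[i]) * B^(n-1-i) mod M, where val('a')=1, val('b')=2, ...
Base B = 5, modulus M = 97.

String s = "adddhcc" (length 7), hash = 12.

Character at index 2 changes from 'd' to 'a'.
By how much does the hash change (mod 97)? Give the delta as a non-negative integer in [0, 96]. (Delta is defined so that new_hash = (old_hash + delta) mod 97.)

Answer: 65

Derivation:
Delta formula: (val(new) - val(old)) * B^(n-1-k) mod M
  val('a') - val('d') = 1 - 4 = -3
  B^(n-1-k) = 5^4 mod 97 = 43
  Delta = -3 * 43 mod 97 = 65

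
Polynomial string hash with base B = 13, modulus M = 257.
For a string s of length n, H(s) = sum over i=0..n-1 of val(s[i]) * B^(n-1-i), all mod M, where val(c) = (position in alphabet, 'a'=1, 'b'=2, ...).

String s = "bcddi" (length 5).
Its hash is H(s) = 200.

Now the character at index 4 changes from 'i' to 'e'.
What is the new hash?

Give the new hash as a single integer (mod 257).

Answer: 196

Derivation:
val('i') = 9, val('e') = 5
Position k = 4, exponent = n-1-k = 0
B^0 mod M = 13^0 mod 257 = 1
Delta = (5 - 9) * 1 mod 257 = 253
New hash = (200 + 253) mod 257 = 196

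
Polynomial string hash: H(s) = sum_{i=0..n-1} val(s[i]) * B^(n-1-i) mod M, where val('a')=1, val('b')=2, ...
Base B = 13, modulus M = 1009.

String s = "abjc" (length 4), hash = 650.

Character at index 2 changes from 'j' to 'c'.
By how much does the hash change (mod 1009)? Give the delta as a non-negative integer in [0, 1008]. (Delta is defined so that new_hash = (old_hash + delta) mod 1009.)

Delta formula: (val(new) - val(old)) * B^(n-1-k) mod M
  val('c') - val('j') = 3 - 10 = -7
  B^(n-1-k) = 13^1 mod 1009 = 13
  Delta = -7 * 13 mod 1009 = 918

Answer: 918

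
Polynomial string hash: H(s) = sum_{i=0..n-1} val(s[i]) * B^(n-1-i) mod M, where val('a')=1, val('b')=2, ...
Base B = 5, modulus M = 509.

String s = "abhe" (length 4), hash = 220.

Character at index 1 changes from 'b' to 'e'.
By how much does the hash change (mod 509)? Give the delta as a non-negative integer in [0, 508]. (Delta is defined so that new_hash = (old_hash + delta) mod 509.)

Answer: 75

Derivation:
Delta formula: (val(new) - val(old)) * B^(n-1-k) mod M
  val('e') - val('b') = 5 - 2 = 3
  B^(n-1-k) = 5^2 mod 509 = 25
  Delta = 3 * 25 mod 509 = 75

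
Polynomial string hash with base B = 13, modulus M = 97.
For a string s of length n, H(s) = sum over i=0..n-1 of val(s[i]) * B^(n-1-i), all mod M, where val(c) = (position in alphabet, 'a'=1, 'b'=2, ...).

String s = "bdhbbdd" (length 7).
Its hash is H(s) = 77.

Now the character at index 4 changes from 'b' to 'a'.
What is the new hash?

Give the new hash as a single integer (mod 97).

val('b') = 2, val('a') = 1
Position k = 4, exponent = n-1-k = 2
B^2 mod M = 13^2 mod 97 = 72
Delta = (1 - 2) * 72 mod 97 = 25
New hash = (77 + 25) mod 97 = 5

Answer: 5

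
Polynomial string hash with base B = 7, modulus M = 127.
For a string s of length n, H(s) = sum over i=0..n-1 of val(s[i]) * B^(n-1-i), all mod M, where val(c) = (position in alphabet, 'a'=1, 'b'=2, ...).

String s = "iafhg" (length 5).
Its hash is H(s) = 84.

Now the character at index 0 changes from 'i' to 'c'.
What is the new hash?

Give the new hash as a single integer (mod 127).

Answer: 29

Derivation:
val('i') = 9, val('c') = 3
Position k = 0, exponent = n-1-k = 4
B^4 mod M = 7^4 mod 127 = 115
Delta = (3 - 9) * 115 mod 127 = 72
New hash = (84 + 72) mod 127 = 29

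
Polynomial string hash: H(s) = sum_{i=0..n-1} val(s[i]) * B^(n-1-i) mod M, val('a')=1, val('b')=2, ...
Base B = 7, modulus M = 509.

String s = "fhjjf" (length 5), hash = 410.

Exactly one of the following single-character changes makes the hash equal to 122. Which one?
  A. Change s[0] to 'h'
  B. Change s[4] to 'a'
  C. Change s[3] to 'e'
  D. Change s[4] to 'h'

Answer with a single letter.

Option A: s[0]='f'->'h', delta=(8-6)*7^4 mod 509 = 221, hash=410+221 mod 509 = 122 <-- target
Option B: s[4]='f'->'a', delta=(1-6)*7^0 mod 509 = 504, hash=410+504 mod 509 = 405
Option C: s[3]='j'->'e', delta=(5-10)*7^1 mod 509 = 474, hash=410+474 mod 509 = 375
Option D: s[4]='f'->'h', delta=(8-6)*7^0 mod 509 = 2, hash=410+2 mod 509 = 412

Answer: A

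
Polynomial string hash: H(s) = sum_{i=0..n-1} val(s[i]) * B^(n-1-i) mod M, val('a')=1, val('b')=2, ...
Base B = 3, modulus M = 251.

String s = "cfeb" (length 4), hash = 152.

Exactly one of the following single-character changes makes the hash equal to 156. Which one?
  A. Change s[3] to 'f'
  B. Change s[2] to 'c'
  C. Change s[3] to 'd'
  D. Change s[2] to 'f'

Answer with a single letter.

Answer: A

Derivation:
Option A: s[3]='b'->'f', delta=(6-2)*3^0 mod 251 = 4, hash=152+4 mod 251 = 156 <-- target
Option B: s[2]='e'->'c', delta=(3-5)*3^1 mod 251 = 245, hash=152+245 mod 251 = 146
Option C: s[3]='b'->'d', delta=(4-2)*3^0 mod 251 = 2, hash=152+2 mod 251 = 154
Option D: s[2]='e'->'f', delta=(6-5)*3^1 mod 251 = 3, hash=152+3 mod 251 = 155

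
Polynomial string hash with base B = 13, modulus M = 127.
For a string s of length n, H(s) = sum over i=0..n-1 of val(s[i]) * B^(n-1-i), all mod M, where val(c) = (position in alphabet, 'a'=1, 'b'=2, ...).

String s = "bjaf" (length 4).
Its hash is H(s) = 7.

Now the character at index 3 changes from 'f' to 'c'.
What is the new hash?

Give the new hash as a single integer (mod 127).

Answer: 4

Derivation:
val('f') = 6, val('c') = 3
Position k = 3, exponent = n-1-k = 0
B^0 mod M = 13^0 mod 127 = 1
Delta = (3 - 6) * 1 mod 127 = 124
New hash = (7 + 124) mod 127 = 4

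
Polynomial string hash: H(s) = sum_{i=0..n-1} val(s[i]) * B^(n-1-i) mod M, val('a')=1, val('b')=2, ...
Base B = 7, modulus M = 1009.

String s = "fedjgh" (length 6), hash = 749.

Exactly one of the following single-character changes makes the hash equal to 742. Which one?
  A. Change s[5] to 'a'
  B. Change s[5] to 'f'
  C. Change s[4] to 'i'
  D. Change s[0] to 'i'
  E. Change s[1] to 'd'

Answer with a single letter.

Option A: s[5]='h'->'a', delta=(1-8)*7^0 mod 1009 = 1002, hash=749+1002 mod 1009 = 742 <-- target
Option B: s[5]='h'->'f', delta=(6-8)*7^0 mod 1009 = 1007, hash=749+1007 mod 1009 = 747
Option C: s[4]='g'->'i', delta=(9-7)*7^1 mod 1009 = 14, hash=749+14 mod 1009 = 763
Option D: s[0]='f'->'i', delta=(9-6)*7^5 mod 1009 = 980, hash=749+980 mod 1009 = 720
Option E: s[1]='e'->'d', delta=(4-5)*7^4 mod 1009 = 626, hash=749+626 mod 1009 = 366

Answer: A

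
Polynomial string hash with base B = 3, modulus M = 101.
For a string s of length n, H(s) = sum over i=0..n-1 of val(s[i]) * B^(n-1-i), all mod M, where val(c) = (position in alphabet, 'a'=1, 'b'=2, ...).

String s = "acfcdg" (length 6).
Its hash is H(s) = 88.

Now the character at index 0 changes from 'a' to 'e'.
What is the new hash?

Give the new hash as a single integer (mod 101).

val('a') = 1, val('e') = 5
Position k = 0, exponent = n-1-k = 5
B^5 mod M = 3^5 mod 101 = 41
Delta = (5 - 1) * 41 mod 101 = 63
New hash = (88 + 63) mod 101 = 50

Answer: 50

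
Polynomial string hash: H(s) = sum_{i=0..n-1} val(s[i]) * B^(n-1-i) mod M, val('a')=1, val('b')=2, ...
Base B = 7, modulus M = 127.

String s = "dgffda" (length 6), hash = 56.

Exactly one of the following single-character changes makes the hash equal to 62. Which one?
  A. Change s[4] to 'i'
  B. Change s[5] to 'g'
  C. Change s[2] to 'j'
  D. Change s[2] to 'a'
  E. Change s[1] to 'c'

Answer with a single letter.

Answer: B

Derivation:
Option A: s[4]='d'->'i', delta=(9-4)*7^1 mod 127 = 35, hash=56+35 mod 127 = 91
Option B: s[5]='a'->'g', delta=(7-1)*7^0 mod 127 = 6, hash=56+6 mod 127 = 62 <-- target
Option C: s[2]='f'->'j', delta=(10-6)*7^3 mod 127 = 102, hash=56+102 mod 127 = 31
Option D: s[2]='f'->'a', delta=(1-6)*7^3 mod 127 = 63, hash=56+63 mod 127 = 119
Option E: s[1]='g'->'c', delta=(3-7)*7^4 mod 127 = 48, hash=56+48 mod 127 = 104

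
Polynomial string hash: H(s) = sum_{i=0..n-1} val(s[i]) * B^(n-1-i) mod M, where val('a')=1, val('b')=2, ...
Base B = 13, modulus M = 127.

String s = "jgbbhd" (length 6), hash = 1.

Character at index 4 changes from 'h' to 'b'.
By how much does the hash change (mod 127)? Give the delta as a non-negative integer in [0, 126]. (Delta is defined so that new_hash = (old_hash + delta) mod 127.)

Answer: 49

Derivation:
Delta formula: (val(new) - val(old)) * B^(n-1-k) mod M
  val('b') - val('h') = 2 - 8 = -6
  B^(n-1-k) = 13^1 mod 127 = 13
  Delta = -6 * 13 mod 127 = 49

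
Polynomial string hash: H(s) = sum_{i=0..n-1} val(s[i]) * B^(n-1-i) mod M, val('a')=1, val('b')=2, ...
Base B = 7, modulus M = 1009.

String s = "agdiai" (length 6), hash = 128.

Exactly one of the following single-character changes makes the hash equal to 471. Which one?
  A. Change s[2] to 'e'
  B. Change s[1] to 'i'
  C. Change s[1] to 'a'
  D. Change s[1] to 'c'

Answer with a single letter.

Answer: A

Derivation:
Option A: s[2]='d'->'e', delta=(5-4)*7^3 mod 1009 = 343, hash=128+343 mod 1009 = 471 <-- target
Option B: s[1]='g'->'i', delta=(9-7)*7^4 mod 1009 = 766, hash=128+766 mod 1009 = 894
Option C: s[1]='g'->'a', delta=(1-7)*7^4 mod 1009 = 729, hash=128+729 mod 1009 = 857
Option D: s[1]='g'->'c', delta=(3-7)*7^4 mod 1009 = 486, hash=128+486 mod 1009 = 614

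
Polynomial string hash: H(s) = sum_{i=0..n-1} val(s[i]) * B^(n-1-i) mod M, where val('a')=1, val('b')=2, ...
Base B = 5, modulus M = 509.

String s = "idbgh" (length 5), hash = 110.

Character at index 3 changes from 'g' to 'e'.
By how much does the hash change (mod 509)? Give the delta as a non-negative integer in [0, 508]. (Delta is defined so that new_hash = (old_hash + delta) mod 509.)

Answer: 499

Derivation:
Delta formula: (val(new) - val(old)) * B^(n-1-k) mod M
  val('e') - val('g') = 5 - 7 = -2
  B^(n-1-k) = 5^1 mod 509 = 5
  Delta = -2 * 5 mod 509 = 499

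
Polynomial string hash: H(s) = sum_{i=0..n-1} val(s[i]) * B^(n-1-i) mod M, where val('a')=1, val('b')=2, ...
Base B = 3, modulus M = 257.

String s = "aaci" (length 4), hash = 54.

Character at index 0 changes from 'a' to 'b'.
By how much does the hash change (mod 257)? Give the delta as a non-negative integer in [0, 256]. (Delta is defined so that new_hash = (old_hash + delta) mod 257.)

Answer: 27

Derivation:
Delta formula: (val(new) - val(old)) * B^(n-1-k) mod M
  val('b') - val('a') = 2 - 1 = 1
  B^(n-1-k) = 3^3 mod 257 = 27
  Delta = 1 * 27 mod 257 = 27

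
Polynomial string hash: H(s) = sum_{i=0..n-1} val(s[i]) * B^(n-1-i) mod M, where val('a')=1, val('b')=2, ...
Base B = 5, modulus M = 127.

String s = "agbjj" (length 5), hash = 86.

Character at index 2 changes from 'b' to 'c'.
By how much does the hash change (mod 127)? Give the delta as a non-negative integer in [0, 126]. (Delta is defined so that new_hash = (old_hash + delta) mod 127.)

Answer: 25

Derivation:
Delta formula: (val(new) - val(old)) * B^(n-1-k) mod M
  val('c') - val('b') = 3 - 2 = 1
  B^(n-1-k) = 5^2 mod 127 = 25
  Delta = 1 * 25 mod 127 = 25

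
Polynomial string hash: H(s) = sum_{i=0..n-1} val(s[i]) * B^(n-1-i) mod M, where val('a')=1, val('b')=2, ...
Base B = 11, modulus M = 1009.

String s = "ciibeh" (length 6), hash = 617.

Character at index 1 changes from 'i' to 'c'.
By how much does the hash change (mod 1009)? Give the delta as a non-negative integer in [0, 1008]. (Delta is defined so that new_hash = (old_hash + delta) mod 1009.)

Delta formula: (val(new) - val(old)) * B^(n-1-k) mod M
  val('c') - val('i') = 3 - 9 = -6
  B^(n-1-k) = 11^4 mod 1009 = 515
  Delta = -6 * 515 mod 1009 = 946

Answer: 946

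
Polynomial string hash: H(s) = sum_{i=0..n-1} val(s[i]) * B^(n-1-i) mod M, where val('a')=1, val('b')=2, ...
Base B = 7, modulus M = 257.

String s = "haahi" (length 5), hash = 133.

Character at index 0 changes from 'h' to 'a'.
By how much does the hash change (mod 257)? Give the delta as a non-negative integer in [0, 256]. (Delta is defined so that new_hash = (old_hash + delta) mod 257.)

Answer: 155

Derivation:
Delta formula: (val(new) - val(old)) * B^(n-1-k) mod M
  val('a') - val('h') = 1 - 8 = -7
  B^(n-1-k) = 7^4 mod 257 = 88
  Delta = -7 * 88 mod 257 = 155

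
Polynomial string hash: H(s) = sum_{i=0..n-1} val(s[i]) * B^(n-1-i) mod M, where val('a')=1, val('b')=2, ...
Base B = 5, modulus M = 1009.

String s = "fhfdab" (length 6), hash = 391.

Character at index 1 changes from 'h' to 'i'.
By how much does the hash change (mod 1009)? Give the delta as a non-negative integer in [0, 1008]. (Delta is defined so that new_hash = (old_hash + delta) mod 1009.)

Answer: 625

Derivation:
Delta formula: (val(new) - val(old)) * B^(n-1-k) mod M
  val('i') - val('h') = 9 - 8 = 1
  B^(n-1-k) = 5^4 mod 1009 = 625
  Delta = 1 * 625 mod 1009 = 625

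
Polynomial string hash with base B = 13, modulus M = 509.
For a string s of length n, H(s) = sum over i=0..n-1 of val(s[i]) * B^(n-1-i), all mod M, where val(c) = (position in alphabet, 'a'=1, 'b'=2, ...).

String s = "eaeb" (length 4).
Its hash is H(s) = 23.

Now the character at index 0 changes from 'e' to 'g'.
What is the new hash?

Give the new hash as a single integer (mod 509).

val('e') = 5, val('g') = 7
Position k = 0, exponent = n-1-k = 3
B^3 mod M = 13^3 mod 509 = 161
Delta = (7 - 5) * 161 mod 509 = 322
New hash = (23 + 322) mod 509 = 345

Answer: 345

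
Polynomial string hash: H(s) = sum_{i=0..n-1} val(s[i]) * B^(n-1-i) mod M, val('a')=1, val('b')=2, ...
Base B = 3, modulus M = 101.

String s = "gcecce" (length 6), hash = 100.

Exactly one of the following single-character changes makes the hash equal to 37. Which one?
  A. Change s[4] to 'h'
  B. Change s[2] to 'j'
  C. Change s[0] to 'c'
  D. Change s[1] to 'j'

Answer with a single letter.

Answer: C

Derivation:
Option A: s[4]='c'->'h', delta=(8-3)*3^1 mod 101 = 15, hash=100+15 mod 101 = 14
Option B: s[2]='e'->'j', delta=(10-5)*3^3 mod 101 = 34, hash=100+34 mod 101 = 33
Option C: s[0]='g'->'c', delta=(3-7)*3^5 mod 101 = 38, hash=100+38 mod 101 = 37 <-- target
Option D: s[1]='c'->'j', delta=(10-3)*3^4 mod 101 = 62, hash=100+62 mod 101 = 61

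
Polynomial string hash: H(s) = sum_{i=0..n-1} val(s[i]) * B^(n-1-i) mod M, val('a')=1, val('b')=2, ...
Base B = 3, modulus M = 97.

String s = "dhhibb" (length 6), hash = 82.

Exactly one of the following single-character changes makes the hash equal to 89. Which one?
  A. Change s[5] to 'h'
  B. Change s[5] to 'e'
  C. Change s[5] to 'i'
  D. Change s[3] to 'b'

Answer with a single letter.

Option A: s[5]='b'->'h', delta=(8-2)*3^0 mod 97 = 6, hash=82+6 mod 97 = 88
Option B: s[5]='b'->'e', delta=(5-2)*3^0 mod 97 = 3, hash=82+3 mod 97 = 85
Option C: s[5]='b'->'i', delta=(9-2)*3^0 mod 97 = 7, hash=82+7 mod 97 = 89 <-- target
Option D: s[3]='i'->'b', delta=(2-9)*3^2 mod 97 = 34, hash=82+34 mod 97 = 19

Answer: C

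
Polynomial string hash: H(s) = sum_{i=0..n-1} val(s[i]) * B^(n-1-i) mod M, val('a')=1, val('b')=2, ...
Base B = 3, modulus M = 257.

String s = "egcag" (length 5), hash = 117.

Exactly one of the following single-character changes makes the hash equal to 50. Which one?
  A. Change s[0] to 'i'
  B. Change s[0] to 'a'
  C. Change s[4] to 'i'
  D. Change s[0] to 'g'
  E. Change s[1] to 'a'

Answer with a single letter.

Option A: s[0]='e'->'i', delta=(9-5)*3^4 mod 257 = 67, hash=117+67 mod 257 = 184
Option B: s[0]='e'->'a', delta=(1-5)*3^4 mod 257 = 190, hash=117+190 mod 257 = 50 <-- target
Option C: s[4]='g'->'i', delta=(9-7)*3^0 mod 257 = 2, hash=117+2 mod 257 = 119
Option D: s[0]='e'->'g', delta=(7-5)*3^4 mod 257 = 162, hash=117+162 mod 257 = 22
Option E: s[1]='g'->'a', delta=(1-7)*3^3 mod 257 = 95, hash=117+95 mod 257 = 212

Answer: B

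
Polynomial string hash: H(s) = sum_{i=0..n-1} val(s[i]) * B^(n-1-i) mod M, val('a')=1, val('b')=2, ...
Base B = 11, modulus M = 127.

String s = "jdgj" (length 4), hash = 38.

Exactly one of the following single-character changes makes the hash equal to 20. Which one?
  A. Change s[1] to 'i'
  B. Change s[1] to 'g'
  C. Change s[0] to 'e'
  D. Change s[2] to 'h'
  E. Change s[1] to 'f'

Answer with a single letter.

Option A: s[1]='d'->'i', delta=(9-4)*11^2 mod 127 = 97, hash=38+97 mod 127 = 8
Option B: s[1]='d'->'g', delta=(7-4)*11^2 mod 127 = 109, hash=38+109 mod 127 = 20 <-- target
Option C: s[0]='j'->'e', delta=(5-10)*11^3 mod 127 = 76, hash=38+76 mod 127 = 114
Option D: s[2]='g'->'h', delta=(8-7)*11^1 mod 127 = 11, hash=38+11 mod 127 = 49
Option E: s[1]='d'->'f', delta=(6-4)*11^2 mod 127 = 115, hash=38+115 mod 127 = 26

Answer: B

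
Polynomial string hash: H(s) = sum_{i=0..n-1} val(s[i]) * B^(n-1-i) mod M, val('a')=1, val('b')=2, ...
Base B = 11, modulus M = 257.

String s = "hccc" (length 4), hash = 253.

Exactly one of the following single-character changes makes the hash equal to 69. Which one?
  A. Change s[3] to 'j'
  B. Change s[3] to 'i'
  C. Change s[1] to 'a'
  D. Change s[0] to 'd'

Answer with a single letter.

Answer: D

Derivation:
Option A: s[3]='c'->'j', delta=(10-3)*11^0 mod 257 = 7, hash=253+7 mod 257 = 3
Option B: s[3]='c'->'i', delta=(9-3)*11^0 mod 257 = 6, hash=253+6 mod 257 = 2
Option C: s[1]='c'->'a', delta=(1-3)*11^2 mod 257 = 15, hash=253+15 mod 257 = 11
Option D: s[0]='h'->'d', delta=(4-8)*11^3 mod 257 = 73, hash=253+73 mod 257 = 69 <-- target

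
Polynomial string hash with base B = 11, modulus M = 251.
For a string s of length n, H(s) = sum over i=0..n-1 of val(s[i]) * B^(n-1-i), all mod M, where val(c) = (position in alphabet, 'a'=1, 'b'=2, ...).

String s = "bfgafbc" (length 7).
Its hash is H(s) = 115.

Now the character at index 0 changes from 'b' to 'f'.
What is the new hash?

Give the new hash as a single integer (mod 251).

val('b') = 2, val('f') = 6
Position k = 0, exponent = n-1-k = 6
B^6 mod M = 11^6 mod 251 = 3
Delta = (6 - 2) * 3 mod 251 = 12
New hash = (115 + 12) mod 251 = 127

Answer: 127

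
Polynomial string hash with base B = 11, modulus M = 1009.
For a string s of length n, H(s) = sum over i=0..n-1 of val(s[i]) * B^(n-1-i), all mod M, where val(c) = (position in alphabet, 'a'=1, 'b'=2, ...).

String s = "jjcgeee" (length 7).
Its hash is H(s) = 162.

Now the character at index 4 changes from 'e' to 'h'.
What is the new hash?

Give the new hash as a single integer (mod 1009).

val('e') = 5, val('h') = 8
Position k = 4, exponent = n-1-k = 2
B^2 mod M = 11^2 mod 1009 = 121
Delta = (8 - 5) * 121 mod 1009 = 363
New hash = (162 + 363) mod 1009 = 525

Answer: 525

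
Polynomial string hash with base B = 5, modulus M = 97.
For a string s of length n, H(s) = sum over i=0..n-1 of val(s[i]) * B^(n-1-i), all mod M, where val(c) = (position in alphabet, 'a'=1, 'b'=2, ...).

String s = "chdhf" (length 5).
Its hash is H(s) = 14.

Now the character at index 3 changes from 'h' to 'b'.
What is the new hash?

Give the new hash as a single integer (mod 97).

val('h') = 8, val('b') = 2
Position k = 3, exponent = n-1-k = 1
B^1 mod M = 5^1 mod 97 = 5
Delta = (2 - 8) * 5 mod 97 = 67
New hash = (14 + 67) mod 97 = 81

Answer: 81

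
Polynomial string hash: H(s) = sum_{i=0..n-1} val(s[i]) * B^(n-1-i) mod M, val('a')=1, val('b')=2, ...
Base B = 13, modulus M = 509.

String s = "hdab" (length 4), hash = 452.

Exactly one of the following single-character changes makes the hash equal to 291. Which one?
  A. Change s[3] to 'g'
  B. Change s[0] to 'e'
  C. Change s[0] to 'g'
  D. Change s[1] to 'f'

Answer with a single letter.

Answer: C

Derivation:
Option A: s[3]='b'->'g', delta=(7-2)*13^0 mod 509 = 5, hash=452+5 mod 509 = 457
Option B: s[0]='h'->'e', delta=(5-8)*13^3 mod 509 = 26, hash=452+26 mod 509 = 478
Option C: s[0]='h'->'g', delta=(7-8)*13^3 mod 509 = 348, hash=452+348 mod 509 = 291 <-- target
Option D: s[1]='d'->'f', delta=(6-4)*13^2 mod 509 = 338, hash=452+338 mod 509 = 281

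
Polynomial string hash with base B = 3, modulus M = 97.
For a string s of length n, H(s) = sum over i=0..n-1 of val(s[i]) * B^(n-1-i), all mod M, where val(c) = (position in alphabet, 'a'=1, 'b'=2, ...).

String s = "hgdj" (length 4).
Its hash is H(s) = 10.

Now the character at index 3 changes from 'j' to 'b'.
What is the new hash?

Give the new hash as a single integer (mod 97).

val('j') = 10, val('b') = 2
Position k = 3, exponent = n-1-k = 0
B^0 mod M = 3^0 mod 97 = 1
Delta = (2 - 10) * 1 mod 97 = 89
New hash = (10 + 89) mod 97 = 2

Answer: 2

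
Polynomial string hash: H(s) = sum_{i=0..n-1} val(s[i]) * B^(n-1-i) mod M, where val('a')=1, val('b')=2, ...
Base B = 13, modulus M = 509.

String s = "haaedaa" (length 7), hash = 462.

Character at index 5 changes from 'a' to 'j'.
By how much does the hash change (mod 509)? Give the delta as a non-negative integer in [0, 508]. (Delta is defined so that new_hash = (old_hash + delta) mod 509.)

Delta formula: (val(new) - val(old)) * B^(n-1-k) mod M
  val('j') - val('a') = 10 - 1 = 9
  B^(n-1-k) = 13^1 mod 509 = 13
  Delta = 9 * 13 mod 509 = 117

Answer: 117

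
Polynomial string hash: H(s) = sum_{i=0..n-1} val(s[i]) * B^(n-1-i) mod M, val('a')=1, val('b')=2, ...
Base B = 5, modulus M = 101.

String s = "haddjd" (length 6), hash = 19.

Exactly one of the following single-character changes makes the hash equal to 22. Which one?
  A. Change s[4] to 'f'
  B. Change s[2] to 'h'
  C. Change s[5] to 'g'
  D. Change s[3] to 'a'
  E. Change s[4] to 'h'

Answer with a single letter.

Option A: s[4]='j'->'f', delta=(6-10)*5^1 mod 101 = 81, hash=19+81 mod 101 = 100
Option B: s[2]='d'->'h', delta=(8-4)*5^3 mod 101 = 96, hash=19+96 mod 101 = 14
Option C: s[5]='d'->'g', delta=(7-4)*5^0 mod 101 = 3, hash=19+3 mod 101 = 22 <-- target
Option D: s[3]='d'->'a', delta=(1-4)*5^2 mod 101 = 26, hash=19+26 mod 101 = 45
Option E: s[4]='j'->'h', delta=(8-10)*5^1 mod 101 = 91, hash=19+91 mod 101 = 9

Answer: C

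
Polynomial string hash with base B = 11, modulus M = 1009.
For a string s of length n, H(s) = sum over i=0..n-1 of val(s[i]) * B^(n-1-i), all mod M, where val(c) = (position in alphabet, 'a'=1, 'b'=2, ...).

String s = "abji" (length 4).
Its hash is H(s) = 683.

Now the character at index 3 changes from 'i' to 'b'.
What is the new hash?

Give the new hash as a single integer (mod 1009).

val('i') = 9, val('b') = 2
Position k = 3, exponent = n-1-k = 0
B^0 mod M = 11^0 mod 1009 = 1
Delta = (2 - 9) * 1 mod 1009 = 1002
New hash = (683 + 1002) mod 1009 = 676

Answer: 676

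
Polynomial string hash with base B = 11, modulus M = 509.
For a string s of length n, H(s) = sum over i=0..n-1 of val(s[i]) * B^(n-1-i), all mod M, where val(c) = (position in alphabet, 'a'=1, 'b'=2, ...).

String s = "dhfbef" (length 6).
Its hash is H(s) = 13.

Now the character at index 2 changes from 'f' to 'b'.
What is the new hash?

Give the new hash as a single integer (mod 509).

val('f') = 6, val('b') = 2
Position k = 2, exponent = n-1-k = 3
B^3 mod M = 11^3 mod 509 = 313
Delta = (2 - 6) * 313 mod 509 = 275
New hash = (13 + 275) mod 509 = 288

Answer: 288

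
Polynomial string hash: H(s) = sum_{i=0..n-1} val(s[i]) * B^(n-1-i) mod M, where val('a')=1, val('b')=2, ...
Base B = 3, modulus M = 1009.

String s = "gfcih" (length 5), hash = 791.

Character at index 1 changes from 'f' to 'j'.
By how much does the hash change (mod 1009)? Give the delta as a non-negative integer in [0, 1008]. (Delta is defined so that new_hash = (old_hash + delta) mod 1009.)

Answer: 108

Derivation:
Delta formula: (val(new) - val(old)) * B^(n-1-k) mod M
  val('j') - val('f') = 10 - 6 = 4
  B^(n-1-k) = 3^3 mod 1009 = 27
  Delta = 4 * 27 mod 1009 = 108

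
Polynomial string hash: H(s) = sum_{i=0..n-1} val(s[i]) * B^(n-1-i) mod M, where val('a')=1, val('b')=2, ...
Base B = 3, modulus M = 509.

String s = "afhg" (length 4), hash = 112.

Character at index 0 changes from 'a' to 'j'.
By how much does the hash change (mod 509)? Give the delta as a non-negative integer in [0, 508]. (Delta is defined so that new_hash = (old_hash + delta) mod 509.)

Answer: 243

Derivation:
Delta formula: (val(new) - val(old)) * B^(n-1-k) mod M
  val('j') - val('a') = 10 - 1 = 9
  B^(n-1-k) = 3^3 mod 509 = 27
  Delta = 9 * 27 mod 509 = 243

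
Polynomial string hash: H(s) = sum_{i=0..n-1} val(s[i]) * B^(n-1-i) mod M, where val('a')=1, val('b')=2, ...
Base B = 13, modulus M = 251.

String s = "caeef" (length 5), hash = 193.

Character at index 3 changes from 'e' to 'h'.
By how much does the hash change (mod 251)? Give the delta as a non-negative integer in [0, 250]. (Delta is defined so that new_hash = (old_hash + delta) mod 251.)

Answer: 39

Derivation:
Delta formula: (val(new) - val(old)) * B^(n-1-k) mod M
  val('h') - val('e') = 8 - 5 = 3
  B^(n-1-k) = 13^1 mod 251 = 13
  Delta = 3 * 13 mod 251 = 39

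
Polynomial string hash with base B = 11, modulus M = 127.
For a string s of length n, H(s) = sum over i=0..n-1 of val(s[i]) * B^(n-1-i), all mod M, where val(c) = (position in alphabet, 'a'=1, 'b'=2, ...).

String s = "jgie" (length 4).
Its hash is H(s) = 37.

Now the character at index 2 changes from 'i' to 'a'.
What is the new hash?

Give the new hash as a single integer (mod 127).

val('i') = 9, val('a') = 1
Position k = 2, exponent = n-1-k = 1
B^1 mod M = 11^1 mod 127 = 11
Delta = (1 - 9) * 11 mod 127 = 39
New hash = (37 + 39) mod 127 = 76

Answer: 76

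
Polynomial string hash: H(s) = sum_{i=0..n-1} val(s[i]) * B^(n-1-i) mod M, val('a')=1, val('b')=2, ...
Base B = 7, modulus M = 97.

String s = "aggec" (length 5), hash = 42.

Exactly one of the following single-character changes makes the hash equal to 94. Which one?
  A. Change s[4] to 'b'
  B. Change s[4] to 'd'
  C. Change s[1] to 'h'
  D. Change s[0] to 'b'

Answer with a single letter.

Answer: C

Derivation:
Option A: s[4]='c'->'b', delta=(2-3)*7^0 mod 97 = 96, hash=42+96 mod 97 = 41
Option B: s[4]='c'->'d', delta=(4-3)*7^0 mod 97 = 1, hash=42+1 mod 97 = 43
Option C: s[1]='g'->'h', delta=(8-7)*7^3 mod 97 = 52, hash=42+52 mod 97 = 94 <-- target
Option D: s[0]='a'->'b', delta=(2-1)*7^4 mod 97 = 73, hash=42+73 mod 97 = 18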